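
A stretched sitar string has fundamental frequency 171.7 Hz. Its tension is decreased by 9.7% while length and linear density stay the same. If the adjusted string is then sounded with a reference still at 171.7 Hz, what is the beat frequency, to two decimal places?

8.54 Hz

For a string, f ∝ √T, so the new frequency is 171.7·√0.903 = 163.1602 Hz.
f_beat = |163.1602 − 171.7| = 8.54 Hz.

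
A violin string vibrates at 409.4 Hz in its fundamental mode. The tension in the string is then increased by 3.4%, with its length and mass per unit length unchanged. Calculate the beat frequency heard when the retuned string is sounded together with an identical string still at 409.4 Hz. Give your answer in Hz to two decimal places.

6.90 Hz

For a string, f ∝ √T, so the new frequency is 409.4·√1.034 = 416.3016 Hz.
f_beat = |416.3016 − 409.4| = 6.90 Hz.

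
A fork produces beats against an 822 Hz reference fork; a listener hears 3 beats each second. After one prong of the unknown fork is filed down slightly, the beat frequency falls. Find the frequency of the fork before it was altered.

|f − 822| = 3, so the fork was at either 819 Hz or 825 Hz.
Filing a prong removes mass and raises the fork's frequency; the adjustment raises the fork's frequency.
The beat rate fell, so the adjustment moved the fork toward 822 Hz — it must have started below the reference.

819 Hz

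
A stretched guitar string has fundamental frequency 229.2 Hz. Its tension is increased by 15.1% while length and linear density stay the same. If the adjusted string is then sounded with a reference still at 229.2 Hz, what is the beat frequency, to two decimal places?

16.70 Hz

For a string, f ∝ √T, so the new frequency is 229.2·√1.151 = 245.8965 Hz.
f_beat = |245.8965 − 229.2| = 16.70 Hz.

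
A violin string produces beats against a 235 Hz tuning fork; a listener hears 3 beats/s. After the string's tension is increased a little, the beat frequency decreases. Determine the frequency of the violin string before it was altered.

|f − 235| = 3, so the violin string was at either 232 Hz or 238 Hz.
Higher tension means higher frequency; the adjustment raises the violin string's frequency.
The beat rate fell, so the adjustment moved the violin string toward 235 Hz — it must have started below the reference.

232 Hz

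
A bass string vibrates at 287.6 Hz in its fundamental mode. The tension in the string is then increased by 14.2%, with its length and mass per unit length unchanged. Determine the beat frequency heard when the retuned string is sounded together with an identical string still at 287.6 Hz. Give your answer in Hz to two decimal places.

19.74 Hz

For a string, f ∝ √T, so the new frequency is 287.6·√1.142 = 307.3420 Hz.
f_beat = |307.3420 − 287.6| = 19.74 Hz.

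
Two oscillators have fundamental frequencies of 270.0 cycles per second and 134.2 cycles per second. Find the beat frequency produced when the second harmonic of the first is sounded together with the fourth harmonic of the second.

Second harmonic of the first: 2·270.0 = 540.0 Hz.
Fourth harmonic of the second: 4·134.2 = 536.8 Hz.
f_beat = |540.0 − 536.8| = 3.2 Hz.

3.2 Hz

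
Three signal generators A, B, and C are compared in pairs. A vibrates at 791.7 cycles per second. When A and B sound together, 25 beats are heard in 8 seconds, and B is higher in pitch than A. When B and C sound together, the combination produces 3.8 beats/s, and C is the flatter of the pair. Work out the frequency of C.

A–B: Beat frequency = 25/8 = 3.125 Hz.
B is above A, so f_B = 791.7 + 3.125 = 794.825 Hz.
C is below B, so f_C = 794.825 − 3.8 = 791.025 Hz.

791.025 Hz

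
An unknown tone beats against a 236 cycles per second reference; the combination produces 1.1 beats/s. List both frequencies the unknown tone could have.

|f − 236| = 1.1, so f = 236 ± 1.1.

234.9 Hz or 237.1 Hz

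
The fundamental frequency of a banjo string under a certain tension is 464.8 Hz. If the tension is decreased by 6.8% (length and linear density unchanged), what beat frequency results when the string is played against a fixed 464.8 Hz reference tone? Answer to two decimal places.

16.08 Hz

For a string, f ∝ √T, so the new frequency is 464.8·√0.932 = 448.7186 Hz.
f_beat = |448.7186 − 464.8| = 16.08 Hz.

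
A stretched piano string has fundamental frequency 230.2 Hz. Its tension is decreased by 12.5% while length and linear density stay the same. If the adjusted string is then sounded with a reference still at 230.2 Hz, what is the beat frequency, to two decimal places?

14.87 Hz

For a string, f ∝ √T, so the new frequency is 230.2·√0.875 = 215.3324 Hz.
f_beat = |215.3324 − 230.2| = 14.87 Hz.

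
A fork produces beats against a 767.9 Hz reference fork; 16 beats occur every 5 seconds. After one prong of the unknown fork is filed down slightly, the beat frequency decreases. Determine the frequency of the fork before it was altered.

Beat frequency = 16/5 = 3.2 Hz.
|f − 767.9| = 3.2, so the fork was at either 764.7 Hz or 771.1 Hz.
Filing a prong removes mass and raises the fork's frequency; the adjustment raises the fork's frequency.
The beat rate fell, so the adjustment moved the fork toward 767.9 Hz — it must have started below the reference.

764.7 Hz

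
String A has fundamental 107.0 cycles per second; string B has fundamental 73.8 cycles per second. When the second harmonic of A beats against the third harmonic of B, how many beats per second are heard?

Second harmonic of the first: 2·107.0 = 214.0 Hz.
Third harmonic of the second: 3·73.8 = 221.4 Hz.
f_beat = |214.0 − 221.4| = 7.4 Hz.

7.4 Hz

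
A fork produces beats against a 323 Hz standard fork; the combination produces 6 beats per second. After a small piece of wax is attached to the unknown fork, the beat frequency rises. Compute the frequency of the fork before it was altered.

317 Hz

|f − 323| = 6, so the fork was at either 317 Hz or 329 Hz.
Loading a fork with wax lowers its frequency; the adjustment lowers the fork's frequency.
The beat rate rose, so the adjustment moved the fork further from 323 Hz — it was already below the reference.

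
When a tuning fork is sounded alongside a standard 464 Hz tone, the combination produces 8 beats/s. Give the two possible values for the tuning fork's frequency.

456 Hz or 472 Hz

|f − 464| = 8, so f = 464 ± 8.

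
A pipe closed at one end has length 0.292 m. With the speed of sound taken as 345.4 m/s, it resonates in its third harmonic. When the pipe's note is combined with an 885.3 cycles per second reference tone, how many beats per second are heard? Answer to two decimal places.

Closed pipe (odd harmonics): f_n = n·v/(4L) = 3·345.4/(4·0.292) = 887.1575 Hz.
f_beat = |887.1575 − 885.3| = 1.86 Hz.

1.86 Hz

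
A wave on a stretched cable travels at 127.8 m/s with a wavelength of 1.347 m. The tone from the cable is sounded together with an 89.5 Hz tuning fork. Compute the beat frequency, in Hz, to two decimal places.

5.38 Hz

Source frequency f = v/λ = 127.8/1.347 = 94.8775 Hz.
f_beat = |94.8775 − 89.5| = 5.38 Hz.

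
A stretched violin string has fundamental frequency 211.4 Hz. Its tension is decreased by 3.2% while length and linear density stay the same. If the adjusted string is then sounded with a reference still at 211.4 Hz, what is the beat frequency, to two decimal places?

For a string, f ∝ √T, so the new frequency is 211.4·√0.968 = 207.9901 Hz.
f_beat = |207.9901 − 211.4| = 3.41 Hz.

3.41 Hz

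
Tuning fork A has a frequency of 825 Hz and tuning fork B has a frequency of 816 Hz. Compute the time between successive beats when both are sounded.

0.111 s

f_beat = |825 − 816| = 9 Hz.
Beat period T = 1 / f_beat = 1 / 9 s.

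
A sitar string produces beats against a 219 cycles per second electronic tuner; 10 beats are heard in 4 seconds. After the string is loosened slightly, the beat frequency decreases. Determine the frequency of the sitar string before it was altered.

Beat frequency = 10/4 = 2.5 Hz.
|f − 219| = 2.5, so the sitar string was at either 216.5 Hz or 221.5 Hz.
Reducing tension lowers a string's frequency; the adjustment lowers the sitar string's frequency.
The beat rate fell, so the adjustment moved the sitar string toward 219 Hz — it must have started above the reference.

221.5 Hz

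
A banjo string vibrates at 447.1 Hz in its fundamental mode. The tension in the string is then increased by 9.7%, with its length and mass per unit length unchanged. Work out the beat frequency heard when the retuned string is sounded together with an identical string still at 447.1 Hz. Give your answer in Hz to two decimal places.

For a string, f ∝ √T, so the new frequency is 447.1·√1.097 = 468.2826 Hz.
f_beat = |468.2826 − 447.1| = 21.18 Hz.

21.18 Hz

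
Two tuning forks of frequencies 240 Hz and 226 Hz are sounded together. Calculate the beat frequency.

f_beat = |f₁ − f₂|.
|240 − 226| = 14 Hz.

14 Hz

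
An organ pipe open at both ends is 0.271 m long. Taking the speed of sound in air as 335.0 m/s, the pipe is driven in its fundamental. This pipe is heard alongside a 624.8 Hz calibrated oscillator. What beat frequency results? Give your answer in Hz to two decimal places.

6.72 Hz

Open pipe: f_n = n·v/(2L) = 1·335.0/(2·0.271) = 618.0812 Hz.
f_beat = |618.0812 − 624.8| = 6.72 Hz.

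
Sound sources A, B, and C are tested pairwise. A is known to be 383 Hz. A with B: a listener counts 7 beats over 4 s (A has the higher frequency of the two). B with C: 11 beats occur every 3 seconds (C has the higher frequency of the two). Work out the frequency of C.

A–B: Beat frequency = 7/4 = 1.75 Hz.
B is below A, so f_B = 383 − 1.75 = 381.25 Hz.
B–C: Beat frequency = 11/3 = 3.6667 Hz.
C is above B, so f_C = 381.25 + 3.6667 = 384.9167 Hz.

384.9167 Hz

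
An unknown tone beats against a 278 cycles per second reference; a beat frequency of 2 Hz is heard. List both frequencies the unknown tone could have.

276 Hz or 280 Hz

|f − 278| = 2, so f = 278 ± 2.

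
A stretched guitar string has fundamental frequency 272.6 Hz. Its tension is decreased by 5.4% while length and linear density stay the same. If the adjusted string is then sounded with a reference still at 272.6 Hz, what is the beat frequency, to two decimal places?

For a string, f ∝ √T, so the new frequency is 272.6·√0.946 = 265.1377 Hz.
f_beat = |265.1377 − 272.6| = 7.46 Hz.

7.46 Hz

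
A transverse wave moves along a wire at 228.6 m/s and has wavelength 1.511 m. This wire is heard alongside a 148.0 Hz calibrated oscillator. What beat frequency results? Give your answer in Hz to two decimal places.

Source frequency f = v/λ = 228.6/1.511 = 151.2905 Hz.
f_beat = |151.2905 − 148.0| = 3.29 Hz.

3.29 Hz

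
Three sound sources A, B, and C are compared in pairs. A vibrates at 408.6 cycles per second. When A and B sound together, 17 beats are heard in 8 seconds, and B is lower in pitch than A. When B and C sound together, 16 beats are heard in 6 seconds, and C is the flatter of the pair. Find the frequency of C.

403.8083 Hz

A–B: Beat frequency = 17/8 = 2.125 Hz.
B is below A, so f_B = 408.6 − 2.125 = 406.475 Hz.
B–C: Beat frequency = 16/6 = 2.6667 Hz.
C is below B, so f_C = 406.475 − 2.6667 = 403.8083 Hz.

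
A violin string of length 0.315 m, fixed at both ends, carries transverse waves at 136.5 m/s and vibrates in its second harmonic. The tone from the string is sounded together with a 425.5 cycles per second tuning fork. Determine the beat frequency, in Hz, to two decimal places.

For a string fixed at both ends, f_n = n·v/(2L) = 2·136.5/(2·0.315) = 433.3333 Hz.
f_beat = |433.3333 − 425.5| = 7.83 Hz.

7.83 Hz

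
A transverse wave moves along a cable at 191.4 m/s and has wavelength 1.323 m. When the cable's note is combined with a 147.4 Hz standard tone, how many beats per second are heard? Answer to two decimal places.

2.73 Hz

Source frequency f = v/λ = 191.4/1.323 = 144.6712 Hz.
f_beat = |144.6712 − 147.4| = 2.73 Hz.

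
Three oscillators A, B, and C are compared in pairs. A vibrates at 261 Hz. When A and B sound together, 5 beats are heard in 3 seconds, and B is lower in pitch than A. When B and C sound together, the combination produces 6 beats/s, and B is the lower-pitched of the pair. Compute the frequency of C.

A–B: Beat frequency = 5/3 = 1.6667 Hz.
B is below A, so f_B = 261 − 1.6667 = 259.3333 Hz.
C is above B, so f_C = 259.3333 + 6 = 265.3333 Hz.

265.3333 Hz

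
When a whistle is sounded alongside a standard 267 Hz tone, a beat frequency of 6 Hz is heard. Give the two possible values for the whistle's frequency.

|f − 267| = 6, so f = 267 ± 6.

261 Hz or 273 Hz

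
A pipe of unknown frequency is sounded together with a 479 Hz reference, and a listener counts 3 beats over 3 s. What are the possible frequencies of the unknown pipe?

478 Hz or 480 Hz

Beat frequency = 3/3 = 1 Hz.
|f − 479| = 1, so f = 479 ± 1.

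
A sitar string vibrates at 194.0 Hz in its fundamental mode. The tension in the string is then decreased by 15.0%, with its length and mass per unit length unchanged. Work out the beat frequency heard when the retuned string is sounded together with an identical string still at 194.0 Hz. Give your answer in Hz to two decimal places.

For a string, f ∝ √T, so the new frequency is 194.0·√0.850 = 178.8592 Hz.
f_beat = |178.8592 − 194.0| = 15.14 Hz.

15.14 Hz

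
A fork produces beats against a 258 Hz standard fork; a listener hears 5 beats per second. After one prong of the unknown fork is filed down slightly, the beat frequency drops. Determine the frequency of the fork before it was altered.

|f − 258| = 5, so the fork was at either 253 Hz or 263 Hz.
Filing a prong removes mass and raises the fork's frequency; the adjustment raises the fork's frequency.
The beat rate fell, so the adjustment moved the fork toward 258 Hz — it must have started below the reference.

253 Hz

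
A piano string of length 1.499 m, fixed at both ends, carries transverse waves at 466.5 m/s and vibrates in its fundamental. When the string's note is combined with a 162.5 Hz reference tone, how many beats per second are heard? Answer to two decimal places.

6.90 Hz

For a string fixed at both ends, f_n = n·v/(2L) = 1·466.5/(2·1.499) = 155.6037 Hz.
f_beat = |155.6037 − 162.5| = 6.90 Hz.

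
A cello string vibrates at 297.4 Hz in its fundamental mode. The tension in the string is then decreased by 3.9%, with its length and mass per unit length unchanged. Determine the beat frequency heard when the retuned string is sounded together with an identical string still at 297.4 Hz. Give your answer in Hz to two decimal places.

For a string, f ∝ √T, so the new frequency is 297.4·√0.961 = 291.5430 Hz.
f_beat = |291.5430 − 297.4| = 5.86 Hz.

5.86 Hz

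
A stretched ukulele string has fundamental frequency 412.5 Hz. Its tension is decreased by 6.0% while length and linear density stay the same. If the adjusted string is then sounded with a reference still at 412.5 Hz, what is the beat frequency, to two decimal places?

For a string, f ∝ √T, so the new frequency is 412.5·√0.940 = 399.9336 Hz.
f_beat = |399.9336 − 412.5| = 12.57 Hz.

12.57 Hz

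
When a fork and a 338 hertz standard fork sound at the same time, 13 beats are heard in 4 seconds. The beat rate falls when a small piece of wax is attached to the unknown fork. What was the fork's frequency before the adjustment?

Beat frequency = 13/4 = 3.25 Hz.
|f − 338| = 3.25, so the fork was at either 334.75 Hz or 341.25 Hz.
Loading a fork with wax lowers its frequency; the adjustment lowers the fork's frequency.
The beat rate fell, so the adjustment moved the fork toward 338 Hz — it must have started above the reference.

341.25 Hz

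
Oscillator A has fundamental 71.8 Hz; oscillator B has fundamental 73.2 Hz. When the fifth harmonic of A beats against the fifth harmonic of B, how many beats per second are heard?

Fifth harmonic of the first: 5·71.8 = 359.0 Hz.
Fifth harmonic of the second: 5·73.2 = 366.0 Hz.
f_beat = |359.0 − 366.0| = 7.0 Hz.

7.0 Hz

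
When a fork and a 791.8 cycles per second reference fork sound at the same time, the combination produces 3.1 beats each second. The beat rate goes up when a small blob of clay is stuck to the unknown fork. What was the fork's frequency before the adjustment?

788.7 Hz

|f − 791.8| = 3.1, so the fork was at either 788.7 Hz or 794.9 Hz.
Adding mass to a fork lowers its frequency; the adjustment lowers the fork's frequency.
The beat rate rose, so the adjustment moved the fork further from 791.8 Hz — it was already below the reference.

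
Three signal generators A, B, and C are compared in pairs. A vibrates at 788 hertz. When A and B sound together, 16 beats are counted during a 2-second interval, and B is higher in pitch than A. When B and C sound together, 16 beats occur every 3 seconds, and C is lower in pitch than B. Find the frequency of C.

A–B: Beat frequency = 16/2 = 8 Hz.
B is above A, so f_B = 788 + 8 = 796 Hz.
B–C: Beat frequency = 16/3 = 5.3333 Hz.
C is below B, so f_C = 796 − 5.3333 = 790.6667 Hz.

790.6667 Hz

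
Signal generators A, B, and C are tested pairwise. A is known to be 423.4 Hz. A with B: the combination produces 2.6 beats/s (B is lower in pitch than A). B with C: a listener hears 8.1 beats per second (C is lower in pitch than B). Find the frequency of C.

B is below A, so f_B = 423.4 − 2.6 = 420.8 Hz.
C is below B, so f_C = 420.8 − 8.1 = 412.7 Hz.

412.7 Hz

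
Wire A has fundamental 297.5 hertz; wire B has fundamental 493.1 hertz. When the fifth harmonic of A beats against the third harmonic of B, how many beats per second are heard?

Fifth harmonic of the first: 5·297.5 = 1487.5 Hz.
Third harmonic of the second: 3·493.1 = 1479.3 Hz.
f_beat = |1487.5 − 1479.3| = 8.2 Hz.

8.2 Hz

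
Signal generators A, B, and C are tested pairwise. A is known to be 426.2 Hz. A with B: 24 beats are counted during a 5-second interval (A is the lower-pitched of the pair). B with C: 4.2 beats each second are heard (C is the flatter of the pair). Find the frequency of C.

A–B: Beat frequency = 24/5 = 4.8 Hz.
B is above A, so f_B = 426.2 + 4.8 = 431 Hz.
C is below B, so f_C = 431 − 4.2 = 426.8 Hz.

426.8 Hz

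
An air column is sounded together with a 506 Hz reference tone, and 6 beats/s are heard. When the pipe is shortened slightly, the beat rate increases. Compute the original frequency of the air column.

512 Hz

|f − 506| = 6, so the air column was at either 500 Hz or 512 Hz.
A shorter pipe has a higher fundamental; the adjustment raises the air column's frequency.
The beat rate rose, so the adjustment moved the air column further from 506 Hz — it was already above the reference.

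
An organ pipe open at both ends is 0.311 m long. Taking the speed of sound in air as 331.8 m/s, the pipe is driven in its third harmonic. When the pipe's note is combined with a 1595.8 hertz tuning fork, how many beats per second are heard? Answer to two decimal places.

Open pipe: f_n = n·v/(2L) = 3·331.8/(2·0.311) = 1600.3215 Hz.
f_beat = |1600.3215 − 1595.8| = 4.52 Hz.

4.52 Hz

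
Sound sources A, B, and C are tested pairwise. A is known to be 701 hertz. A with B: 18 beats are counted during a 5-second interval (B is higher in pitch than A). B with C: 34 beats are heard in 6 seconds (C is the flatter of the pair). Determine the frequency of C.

698.9333 Hz

A–B: Beat frequency = 18/5 = 3.6 Hz.
B is above A, so f_B = 701 + 3.6 = 704.6 Hz.
B–C: Beat frequency = 34/6 = 5.6667 Hz.
C is below B, so f_C = 704.6 − 5.6667 = 698.9333 Hz.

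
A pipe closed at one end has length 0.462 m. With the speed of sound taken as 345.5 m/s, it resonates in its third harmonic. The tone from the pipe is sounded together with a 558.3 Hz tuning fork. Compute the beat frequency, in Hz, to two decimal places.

2.58 Hz

Closed pipe (odd harmonics): f_n = n·v/(4L) = 3·345.5/(4·0.462) = 560.8766 Hz.
f_beat = |560.8766 − 558.3| = 2.58 Hz.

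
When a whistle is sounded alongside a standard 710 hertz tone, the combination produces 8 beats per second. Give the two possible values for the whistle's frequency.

|f − 710| = 8, so f = 710 ± 8.

702 Hz or 718 Hz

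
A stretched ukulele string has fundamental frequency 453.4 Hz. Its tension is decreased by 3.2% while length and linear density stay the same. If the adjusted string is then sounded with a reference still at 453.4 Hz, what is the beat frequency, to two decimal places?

For a string, f ∝ √T, so the new frequency is 453.4·√0.968 = 446.0866 Hz.
f_beat = |446.0866 − 453.4| = 7.31 Hz.

7.31 Hz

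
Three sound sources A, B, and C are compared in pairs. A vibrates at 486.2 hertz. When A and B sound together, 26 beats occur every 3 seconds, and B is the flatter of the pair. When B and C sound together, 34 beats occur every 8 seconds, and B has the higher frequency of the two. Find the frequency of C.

473.2833 Hz

A–B: Beat frequency = 26/3 = 8.6667 Hz.
B is below A, so f_B = 486.2 − 8.6667 = 477.5333 Hz.
B–C: Beat frequency = 34/8 = 4.25 Hz.
C is below B, so f_C = 477.5333 − 4.25 = 473.2833 Hz.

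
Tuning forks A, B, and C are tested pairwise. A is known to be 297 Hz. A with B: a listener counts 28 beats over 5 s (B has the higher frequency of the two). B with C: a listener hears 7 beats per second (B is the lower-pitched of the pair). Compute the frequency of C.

309.6 Hz

A–B: Beat frequency = 28/5 = 5.6 Hz.
B is above A, so f_B = 297 + 5.6 = 302.6 Hz.
C is above B, so f_C = 302.6 + 7 = 309.6 Hz.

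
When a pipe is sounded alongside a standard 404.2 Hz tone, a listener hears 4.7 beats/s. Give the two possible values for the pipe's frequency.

|f − 404.2| = 4.7, so f = 404.2 ± 4.7.

399.5 Hz or 408.9 Hz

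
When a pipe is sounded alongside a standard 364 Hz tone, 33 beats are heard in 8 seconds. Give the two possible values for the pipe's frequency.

Beat frequency = 33/8 = 4.125 Hz.
|f − 364| = 4.125, so f = 364 ± 4.125.

359.875 Hz or 368.125 Hz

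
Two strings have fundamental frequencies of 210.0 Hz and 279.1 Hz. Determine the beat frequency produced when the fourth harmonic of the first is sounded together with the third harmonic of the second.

Fourth harmonic of the first: 4·210.0 = 840.0 Hz.
Third harmonic of the second: 3·279.1 = 837.3 Hz.
f_beat = |840.0 − 837.3| = 2.7 Hz.

2.7 Hz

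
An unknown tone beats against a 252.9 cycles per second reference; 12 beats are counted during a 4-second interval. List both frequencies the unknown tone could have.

Beat frequency = 12/4 = 3 Hz.
|f − 252.9| = 3, so f = 252.9 ± 3.

249.9 Hz or 255.9 Hz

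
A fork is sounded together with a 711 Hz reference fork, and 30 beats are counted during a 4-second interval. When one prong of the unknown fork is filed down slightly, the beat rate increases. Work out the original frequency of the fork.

718.5 Hz

Beat frequency = 30/4 = 7.5 Hz.
|f − 711| = 7.5, so the fork was at either 703.5 Hz or 718.5 Hz.
Filing a prong removes mass and raises the fork's frequency; the adjustment raises the fork's frequency.
The beat rate rose, so the adjustment moved the fork further from 711 Hz — it was already above the reference.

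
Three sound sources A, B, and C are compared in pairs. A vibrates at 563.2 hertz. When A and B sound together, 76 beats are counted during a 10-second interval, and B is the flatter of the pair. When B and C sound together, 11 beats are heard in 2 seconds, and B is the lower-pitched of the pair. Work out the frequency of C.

A–B: Beat frequency = 76/10 = 7.6 Hz.
B is below A, so f_B = 563.2 − 7.6 = 555.6 Hz.
B–C: Beat frequency = 11/2 = 5.5 Hz.
C is above B, so f_C = 555.6 + 5.5 = 561.1 Hz.

561.1 Hz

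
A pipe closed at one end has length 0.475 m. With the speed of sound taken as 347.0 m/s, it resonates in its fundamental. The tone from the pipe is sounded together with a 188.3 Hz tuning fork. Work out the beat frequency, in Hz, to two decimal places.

5.67 Hz

Closed pipe (odd harmonics): f_n = n·v/(4L) = 1·347.0/(4·0.475) = 182.6316 Hz.
f_beat = |182.6316 − 188.3| = 5.67 Hz.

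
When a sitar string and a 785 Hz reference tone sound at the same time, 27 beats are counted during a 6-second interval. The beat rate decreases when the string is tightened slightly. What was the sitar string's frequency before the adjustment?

Beat frequency = 27/6 = 4.5 Hz.
|f − 785| = 4.5, so the sitar string was at either 780.5 Hz or 789.5 Hz.
Increasing tension raises a string's frequency; the adjustment raises the sitar string's frequency.
The beat rate fell, so the adjustment moved the sitar string toward 785 Hz — it must have started below the reference.

780.5 Hz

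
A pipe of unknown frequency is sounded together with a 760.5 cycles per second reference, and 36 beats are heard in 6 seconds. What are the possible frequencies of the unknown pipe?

Beat frequency = 36/6 = 6 Hz.
|f − 760.5| = 6, so f = 760.5 ± 6.

754.5 Hz or 766.5 Hz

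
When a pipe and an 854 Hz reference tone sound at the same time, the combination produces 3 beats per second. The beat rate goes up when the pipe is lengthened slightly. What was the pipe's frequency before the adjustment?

|f − 854| = 3, so the pipe was at either 851 Hz or 857 Hz.
A longer pipe has a lower fundamental; the adjustment lowers the pipe's frequency.
The beat rate rose, so the adjustment moved the pipe further from 854 Hz — it was already below the reference.

851 Hz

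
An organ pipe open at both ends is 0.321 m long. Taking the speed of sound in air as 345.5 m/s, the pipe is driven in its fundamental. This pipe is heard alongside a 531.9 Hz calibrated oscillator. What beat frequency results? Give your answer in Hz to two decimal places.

6.26 Hz

Open pipe: f_n = n·v/(2L) = 1·345.5/(2·0.321) = 538.1620 Hz.
f_beat = |538.1620 − 531.9| = 6.26 Hz.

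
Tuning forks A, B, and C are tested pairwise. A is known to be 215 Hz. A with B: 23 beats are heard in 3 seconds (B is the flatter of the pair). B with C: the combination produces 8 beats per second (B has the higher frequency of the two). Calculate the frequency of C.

A–B: Beat frequency = 23/3 = 7.6667 Hz.
B is below A, so f_B = 215 − 7.6667 = 207.3333 Hz.
C is below B, so f_C = 207.3333 − 8 = 199.3333 Hz.

199.3333 Hz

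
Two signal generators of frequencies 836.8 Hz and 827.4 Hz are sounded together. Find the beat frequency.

The beat frequency equals the magnitude of the frequency difference.
|836.8 − 827.4| = 9.4 Hz.

9.4 Hz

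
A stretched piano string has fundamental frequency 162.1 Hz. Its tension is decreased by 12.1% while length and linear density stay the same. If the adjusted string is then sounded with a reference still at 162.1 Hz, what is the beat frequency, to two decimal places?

For a string, f ∝ √T, so the new frequency is 162.1·√0.879 = 151.9769 Hz.
f_beat = |151.9769 − 162.1| = 10.12 Hz.

10.12 Hz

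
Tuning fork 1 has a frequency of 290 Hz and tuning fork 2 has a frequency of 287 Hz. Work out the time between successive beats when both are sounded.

0.333 s

f_beat = |290 − 287| = 3 Hz.
Beat period T = 1 / f_beat = 1 / 3 s.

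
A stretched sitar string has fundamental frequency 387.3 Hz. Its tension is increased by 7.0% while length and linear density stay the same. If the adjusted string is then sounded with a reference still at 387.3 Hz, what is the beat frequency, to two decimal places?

For a string, f ∝ √T, so the new frequency is 387.3·√1.070 = 400.6262 Hz.
f_beat = |400.6262 − 387.3| = 13.33 Hz.

13.33 Hz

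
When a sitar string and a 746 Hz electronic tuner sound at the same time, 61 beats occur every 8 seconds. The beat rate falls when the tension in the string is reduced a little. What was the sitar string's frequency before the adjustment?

Beat frequency = 61/8 = 7.625 Hz.
|f − 746| = 7.625, so the sitar string was at either 738.375 Hz or 753.625 Hz.
Lower tension means lower frequency; the adjustment lowers the sitar string's frequency.
The beat rate fell, so the adjustment moved the sitar string toward 746 Hz — it must have started above the reference.

753.625 Hz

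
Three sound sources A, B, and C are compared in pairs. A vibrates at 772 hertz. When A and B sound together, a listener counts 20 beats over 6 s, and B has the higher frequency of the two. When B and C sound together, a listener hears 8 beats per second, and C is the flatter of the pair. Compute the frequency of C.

A–B: Beat frequency = 20/6 = 3.3333 Hz.
B is above A, so f_B = 772 + 3.3333 = 775.3333 Hz.
C is below B, so f_C = 775.3333 − 8 = 767.3333 Hz.

767.3333 Hz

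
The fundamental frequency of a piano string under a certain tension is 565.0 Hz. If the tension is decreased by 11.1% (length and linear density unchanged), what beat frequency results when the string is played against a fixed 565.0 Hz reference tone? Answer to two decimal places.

32.28 Hz

For a string, f ∝ √T, so the new frequency is 565.0·√0.889 = 532.7204 Hz.
f_beat = |532.7204 − 565.0| = 32.28 Hz.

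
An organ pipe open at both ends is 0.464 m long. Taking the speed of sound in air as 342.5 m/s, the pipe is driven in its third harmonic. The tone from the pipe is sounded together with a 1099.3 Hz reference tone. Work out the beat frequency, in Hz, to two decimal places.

7.92 Hz

Open pipe: f_n = n·v/(2L) = 3·342.5/(2·0.464) = 1107.2198 Hz.
f_beat = |1107.2198 − 1099.3| = 7.92 Hz.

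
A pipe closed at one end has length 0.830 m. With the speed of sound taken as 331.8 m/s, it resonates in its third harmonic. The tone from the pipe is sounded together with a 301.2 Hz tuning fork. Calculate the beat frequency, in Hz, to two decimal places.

Closed pipe (odd harmonics): f_n = n·v/(4L) = 3·331.8/(4·0.830) = 299.8193 Hz.
f_beat = |299.8193 − 301.2| = 1.38 Hz.

1.38 Hz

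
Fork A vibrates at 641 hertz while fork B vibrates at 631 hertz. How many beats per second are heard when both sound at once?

10 Hz

Beats arise from superposition of two nearby frequencies; the beat rate is |f₁ − f₂|.
|641 − 631| = 10 Hz.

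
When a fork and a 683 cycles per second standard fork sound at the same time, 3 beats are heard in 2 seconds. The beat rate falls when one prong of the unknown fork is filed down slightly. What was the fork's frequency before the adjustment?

681.5 Hz

Beat frequency = 3/2 = 1.5 Hz.
|f − 683| = 1.5, so the fork was at either 681.5 Hz or 684.5 Hz.
Filing a prong removes mass and raises the fork's frequency; the adjustment raises the fork's frequency.
The beat rate fell, so the adjustment moved the fork toward 683 Hz — it must have started below the reference.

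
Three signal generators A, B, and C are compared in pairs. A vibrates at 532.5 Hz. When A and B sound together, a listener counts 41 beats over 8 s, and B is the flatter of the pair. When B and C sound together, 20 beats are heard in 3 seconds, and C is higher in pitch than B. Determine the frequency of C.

A–B: Beat frequency = 41/8 = 5.125 Hz.
B is below A, so f_B = 532.5 − 5.125 = 527.375 Hz.
B–C: Beat frequency = 20/3 = 6.6667 Hz.
C is above B, so f_C = 527.375 + 6.6667 = 534.0417 Hz.

534.0417 Hz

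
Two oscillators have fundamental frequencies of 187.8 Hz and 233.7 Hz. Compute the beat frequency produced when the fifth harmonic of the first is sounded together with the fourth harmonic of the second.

Fifth harmonic of the first: 5·187.8 = 939.0 Hz.
Fourth harmonic of the second: 4·233.7 = 934.8 Hz.
f_beat = |939.0 − 934.8| = 4.2 Hz.

4.2 Hz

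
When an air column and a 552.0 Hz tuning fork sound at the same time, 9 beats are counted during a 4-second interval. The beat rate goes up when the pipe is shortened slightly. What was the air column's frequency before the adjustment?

Beat frequency = 9/4 = 2.25 Hz.
|f − 552.0| = 2.25, so the air column was at either 549.75 Hz or 554.25 Hz.
A shorter pipe has a higher fundamental; the adjustment raises the air column's frequency.
The beat rate rose, so the adjustment moved the air column further from 552.0 Hz — it was already above the reference.

554.25 Hz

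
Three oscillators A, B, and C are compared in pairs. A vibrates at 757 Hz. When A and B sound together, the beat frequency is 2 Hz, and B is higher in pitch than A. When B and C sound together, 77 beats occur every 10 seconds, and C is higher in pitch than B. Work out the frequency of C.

B is above A, so f_B = 757 + 2 = 759 Hz.
B–C: Beat frequency = 77/10 = 7.7 Hz.
C is above B, so f_C = 759 + 7.7 = 766.7 Hz.

766.7 Hz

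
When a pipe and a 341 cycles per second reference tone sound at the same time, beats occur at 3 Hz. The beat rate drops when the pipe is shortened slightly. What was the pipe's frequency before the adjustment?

|f − 341| = 3, so the pipe was at either 338 Hz or 344 Hz.
A shorter pipe has a higher fundamental; the adjustment raises the pipe's frequency.
The beat rate fell, so the adjustment moved the pipe toward 341 Hz — it must have started below the reference.

338 Hz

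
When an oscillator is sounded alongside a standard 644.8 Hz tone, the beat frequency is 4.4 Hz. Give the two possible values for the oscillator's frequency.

|f − 644.8| = 4.4, so f = 644.8 ± 4.4.

640.4 Hz or 649.2 Hz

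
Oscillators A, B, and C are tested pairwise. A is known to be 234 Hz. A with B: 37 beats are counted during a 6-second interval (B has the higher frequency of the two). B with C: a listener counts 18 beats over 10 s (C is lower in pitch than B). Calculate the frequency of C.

238.3667 Hz

A–B: Beat frequency = 37/6 = 6.1667 Hz.
B is above A, so f_B = 234 + 6.1667 = 240.1667 Hz.
B–C: Beat frequency = 18/10 = 1.8 Hz.
C is below B, so f_C = 240.1667 − 1.8 = 238.3667 Hz.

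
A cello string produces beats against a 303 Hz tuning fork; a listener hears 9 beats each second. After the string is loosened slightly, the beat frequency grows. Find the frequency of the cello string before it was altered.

|f − 303| = 9, so the cello string was at either 294 Hz or 312 Hz.
Reducing tension lowers a string's frequency; the adjustment lowers the cello string's frequency.
The beat rate rose, so the adjustment moved the cello string further from 303 Hz — it was already below the reference.

294 Hz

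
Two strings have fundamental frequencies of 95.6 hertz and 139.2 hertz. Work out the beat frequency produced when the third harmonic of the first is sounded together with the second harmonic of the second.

8.4 Hz

Third harmonic of the first: 3·95.6 = 286.8 Hz.
Second harmonic of the second: 2·139.2 = 278.4 Hz.
f_beat = |286.8 − 278.4| = 8.4 Hz.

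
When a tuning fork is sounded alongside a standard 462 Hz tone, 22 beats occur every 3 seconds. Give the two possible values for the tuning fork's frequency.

454.6667 Hz or 469.3333 Hz

Beat frequency = 22/3 = 7.3333 Hz.
|f − 462| = 7.3333, so f = 462 ± 7.3333.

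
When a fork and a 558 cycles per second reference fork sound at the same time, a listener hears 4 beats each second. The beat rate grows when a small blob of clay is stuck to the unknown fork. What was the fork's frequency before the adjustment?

554 Hz

|f − 558| = 4, so the fork was at either 554 Hz or 562 Hz.
Adding mass to a fork lowers its frequency; the adjustment lowers the fork's frequency.
The beat rate rose, so the adjustment moved the fork further from 558 Hz — it was already below the reference.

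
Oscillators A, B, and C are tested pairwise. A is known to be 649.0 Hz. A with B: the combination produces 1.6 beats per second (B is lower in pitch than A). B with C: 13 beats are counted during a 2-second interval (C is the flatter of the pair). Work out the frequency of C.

B is below A, so f_B = 649.0 − 1.6 = 647.4 Hz.
B–C: Beat frequency = 13/2 = 6.5 Hz.
C is below B, so f_C = 647.4 − 6.5 = 640.9 Hz.

640.9 Hz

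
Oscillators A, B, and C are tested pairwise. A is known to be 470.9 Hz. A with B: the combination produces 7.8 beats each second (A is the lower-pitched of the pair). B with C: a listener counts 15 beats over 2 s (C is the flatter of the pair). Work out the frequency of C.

471.2 Hz

B is above A, so f_B = 470.9 + 7.8 = 478.7 Hz.
B–C: Beat frequency = 15/2 = 7.5 Hz.
C is below B, so f_C = 478.7 − 7.5 = 471.2 Hz.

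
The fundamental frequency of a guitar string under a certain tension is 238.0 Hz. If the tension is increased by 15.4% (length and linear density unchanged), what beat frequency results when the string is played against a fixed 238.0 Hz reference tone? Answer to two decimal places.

17.67 Hz

For a string, f ∝ √T, so the new frequency is 238.0·√1.154 = 255.6701 Hz.
f_beat = |255.6701 − 238.0| = 17.67 Hz.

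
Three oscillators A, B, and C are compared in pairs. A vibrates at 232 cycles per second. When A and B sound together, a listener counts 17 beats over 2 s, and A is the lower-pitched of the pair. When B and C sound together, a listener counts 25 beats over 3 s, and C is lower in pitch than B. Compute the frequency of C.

232.1667 Hz

A–B: Beat frequency = 17/2 = 8.5 Hz.
B is above A, so f_B = 232 + 8.5 = 240.5 Hz.
B–C: Beat frequency = 25/3 = 8.3333 Hz.
C is below B, so f_C = 240.5 − 8.3333 = 232.1667 Hz.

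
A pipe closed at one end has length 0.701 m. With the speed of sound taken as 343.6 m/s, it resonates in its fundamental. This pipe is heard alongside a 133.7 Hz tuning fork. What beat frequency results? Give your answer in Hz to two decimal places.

11.16 Hz

Closed pipe (odd harmonics): f_n = n·v/(4L) = 1·343.6/(4·0.701) = 122.5392 Hz.
f_beat = |122.5392 − 133.7| = 11.16 Hz.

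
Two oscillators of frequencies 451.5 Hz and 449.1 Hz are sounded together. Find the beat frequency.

2.4 Hz

Beats arise from superposition of two nearby frequencies; the beat rate is |f₁ − f₂|.
|451.5 − 449.1| = 2.4 Hz.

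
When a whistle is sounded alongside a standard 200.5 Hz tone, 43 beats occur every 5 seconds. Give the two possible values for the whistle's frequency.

Beat frequency = 43/5 = 8.6 Hz.
|f − 200.5| = 8.6, so f = 200.5 ± 8.6.

191.9 Hz or 209.1 Hz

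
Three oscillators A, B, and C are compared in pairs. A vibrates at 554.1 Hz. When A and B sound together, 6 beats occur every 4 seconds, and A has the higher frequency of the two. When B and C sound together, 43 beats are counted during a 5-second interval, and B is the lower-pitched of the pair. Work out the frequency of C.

561.2 Hz

A–B: Beat frequency = 6/4 = 1.5 Hz.
B is below A, so f_B = 554.1 − 1.5 = 552.6 Hz.
B–C: Beat frequency = 43/5 = 8.6 Hz.
C is above B, so f_C = 552.6 + 8.6 = 561.2 Hz.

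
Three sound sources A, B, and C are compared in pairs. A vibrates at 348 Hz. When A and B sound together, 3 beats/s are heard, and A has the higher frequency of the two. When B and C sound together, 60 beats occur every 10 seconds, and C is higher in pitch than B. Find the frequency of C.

B is below A, so f_B = 348 − 3 = 345 Hz.
B–C: Beat frequency = 60/10 = 6 Hz.
C is above B, so f_C = 345 + 6 = 351 Hz.

351 Hz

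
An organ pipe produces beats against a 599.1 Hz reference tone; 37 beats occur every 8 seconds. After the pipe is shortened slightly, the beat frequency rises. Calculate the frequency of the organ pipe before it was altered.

Beat frequency = 37/8 = 4.625 Hz.
|f − 599.1| = 4.625, so the organ pipe was at either 594.475 Hz or 603.725 Hz.
A shorter pipe has a higher fundamental; the adjustment raises the organ pipe's frequency.
The beat rate rose, so the adjustment moved the organ pipe further from 599.1 Hz — it was already above the reference.

603.725 Hz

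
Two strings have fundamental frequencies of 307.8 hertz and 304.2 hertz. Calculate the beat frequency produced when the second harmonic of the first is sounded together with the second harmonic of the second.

Second harmonic of the first: 2·307.8 = 615.6 Hz.
Second harmonic of the second: 2·304.2 = 608.4 Hz.
f_beat = |615.6 − 608.4| = 7.2 Hz.

7.2 Hz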